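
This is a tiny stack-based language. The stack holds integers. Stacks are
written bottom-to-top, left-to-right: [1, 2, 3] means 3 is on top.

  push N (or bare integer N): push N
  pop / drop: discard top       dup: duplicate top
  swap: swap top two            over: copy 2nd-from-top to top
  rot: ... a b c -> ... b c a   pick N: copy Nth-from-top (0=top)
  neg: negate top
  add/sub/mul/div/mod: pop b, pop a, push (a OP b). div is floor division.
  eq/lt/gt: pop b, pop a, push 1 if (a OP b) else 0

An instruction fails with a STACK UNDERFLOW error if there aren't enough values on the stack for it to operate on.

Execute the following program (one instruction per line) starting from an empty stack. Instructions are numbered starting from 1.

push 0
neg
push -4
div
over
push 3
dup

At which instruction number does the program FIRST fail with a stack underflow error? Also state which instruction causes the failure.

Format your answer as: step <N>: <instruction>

Step 1 ('push 0'): stack = [0], depth = 1
Step 2 ('neg'): stack = [0], depth = 1
Step 3 ('push -4'): stack = [0, -4], depth = 2
Step 4 ('div'): stack = [0], depth = 1
Step 5 ('over'): needs 2 value(s) but depth is 1 — STACK UNDERFLOW

Answer: step 5: over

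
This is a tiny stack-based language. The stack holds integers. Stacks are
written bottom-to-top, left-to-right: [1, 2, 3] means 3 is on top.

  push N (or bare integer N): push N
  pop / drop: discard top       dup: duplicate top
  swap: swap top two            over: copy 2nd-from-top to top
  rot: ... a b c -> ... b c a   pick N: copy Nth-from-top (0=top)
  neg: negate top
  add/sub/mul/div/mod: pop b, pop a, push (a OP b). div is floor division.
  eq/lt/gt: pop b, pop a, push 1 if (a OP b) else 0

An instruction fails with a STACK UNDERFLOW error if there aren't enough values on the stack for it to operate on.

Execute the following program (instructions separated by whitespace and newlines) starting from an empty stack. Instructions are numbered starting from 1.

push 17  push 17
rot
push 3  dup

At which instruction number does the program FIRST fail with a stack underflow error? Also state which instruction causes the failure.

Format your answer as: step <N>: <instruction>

Step 1 ('push 17'): stack = [17], depth = 1
Step 2 ('push 17'): stack = [17, 17], depth = 2
Step 3 ('rot'): needs 3 value(s) but depth is 2 — STACK UNDERFLOW

Answer: step 3: rot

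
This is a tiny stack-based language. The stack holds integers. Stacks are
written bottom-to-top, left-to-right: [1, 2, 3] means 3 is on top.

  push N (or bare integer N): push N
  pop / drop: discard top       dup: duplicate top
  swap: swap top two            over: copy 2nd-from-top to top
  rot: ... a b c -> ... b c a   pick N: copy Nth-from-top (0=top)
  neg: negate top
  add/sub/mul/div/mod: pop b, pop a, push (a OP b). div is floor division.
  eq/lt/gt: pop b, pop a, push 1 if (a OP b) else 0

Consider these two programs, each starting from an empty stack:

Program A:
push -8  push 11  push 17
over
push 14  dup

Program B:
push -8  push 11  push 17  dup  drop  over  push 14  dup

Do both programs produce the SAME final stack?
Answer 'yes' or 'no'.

Program A trace:
  After 'push -8': [-8]
  After 'push 11': [-8, 11]
  After 'push 17': [-8, 11, 17]
  After 'over': [-8, 11, 17, 11]
  After 'push 14': [-8, 11, 17, 11, 14]
  After 'dup': [-8, 11, 17, 11, 14, 14]
Program A final stack: [-8, 11, 17, 11, 14, 14]

Program B trace:
  After 'push -8': [-8]
  After 'push 11': [-8, 11]
  After 'push 17': [-8, 11, 17]
  After 'dup': [-8, 11, 17, 17]
  After 'drop': [-8, 11, 17]
  After 'over': [-8, 11, 17, 11]
  After 'push 14': [-8, 11, 17, 11, 14]
  After 'dup': [-8, 11, 17, 11, 14, 14]
Program B final stack: [-8, 11, 17, 11, 14, 14]
Same: yes

Answer: yes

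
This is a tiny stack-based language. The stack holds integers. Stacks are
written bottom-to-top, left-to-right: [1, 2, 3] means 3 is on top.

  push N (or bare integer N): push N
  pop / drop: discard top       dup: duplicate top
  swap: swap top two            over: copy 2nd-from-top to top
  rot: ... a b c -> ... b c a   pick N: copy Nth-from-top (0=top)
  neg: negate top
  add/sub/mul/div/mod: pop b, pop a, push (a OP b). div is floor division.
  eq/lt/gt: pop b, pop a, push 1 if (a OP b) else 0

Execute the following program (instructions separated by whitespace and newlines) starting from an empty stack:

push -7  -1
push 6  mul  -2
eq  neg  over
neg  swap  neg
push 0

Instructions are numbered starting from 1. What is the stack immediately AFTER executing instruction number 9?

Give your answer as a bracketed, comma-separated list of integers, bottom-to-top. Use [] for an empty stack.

Answer: [-7, 0, 7]

Derivation:
Step 1 ('push -7'): [-7]
Step 2 ('-1'): [-7, -1]
Step 3 ('push 6'): [-7, -1, 6]
Step 4 ('mul'): [-7, -6]
Step 5 ('-2'): [-7, -6, -2]
Step 6 ('eq'): [-7, 0]
Step 7 ('neg'): [-7, 0]
Step 8 ('over'): [-7, 0, -7]
Step 9 ('neg'): [-7, 0, 7]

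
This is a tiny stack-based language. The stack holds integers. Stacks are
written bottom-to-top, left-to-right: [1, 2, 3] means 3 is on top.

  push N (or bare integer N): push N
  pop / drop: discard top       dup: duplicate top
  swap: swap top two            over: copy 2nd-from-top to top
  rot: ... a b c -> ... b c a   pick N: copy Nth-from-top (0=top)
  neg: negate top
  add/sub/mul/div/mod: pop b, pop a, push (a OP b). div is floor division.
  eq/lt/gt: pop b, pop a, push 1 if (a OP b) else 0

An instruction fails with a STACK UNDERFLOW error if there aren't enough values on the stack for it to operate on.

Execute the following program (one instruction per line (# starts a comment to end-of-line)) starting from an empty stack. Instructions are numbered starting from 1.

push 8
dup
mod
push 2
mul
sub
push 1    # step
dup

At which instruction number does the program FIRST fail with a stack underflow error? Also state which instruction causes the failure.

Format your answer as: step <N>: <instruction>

Answer: step 6: sub

Derivation:
Step 1 ('push 8'): stack = [8], depth = 1
Step 2 ('dup'): stack = [8, 8], depth = 2
Step 3 ('mod'): stack = [0], depth = 1
Step 4 ('push 2'): stack = [0, 2], depth = 2
Step 5 ('mul'): stack = [0], depth = 1
Step 6 ('sub'): needs 2 value(s) but depth is 1 — STACK UNDERFLOW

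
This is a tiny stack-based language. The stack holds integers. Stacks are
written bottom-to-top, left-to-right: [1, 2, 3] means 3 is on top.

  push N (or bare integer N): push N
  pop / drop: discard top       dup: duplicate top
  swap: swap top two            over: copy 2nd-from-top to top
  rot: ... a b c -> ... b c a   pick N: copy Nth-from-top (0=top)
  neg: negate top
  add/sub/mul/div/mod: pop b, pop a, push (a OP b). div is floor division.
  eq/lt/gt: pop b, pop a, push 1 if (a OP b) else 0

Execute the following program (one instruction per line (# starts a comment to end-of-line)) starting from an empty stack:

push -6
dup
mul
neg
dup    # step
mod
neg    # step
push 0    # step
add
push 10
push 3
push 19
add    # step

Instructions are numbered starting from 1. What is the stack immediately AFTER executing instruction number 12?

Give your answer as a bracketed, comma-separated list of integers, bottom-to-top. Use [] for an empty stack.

Step 1 ('push -6'): [-6]
Step 2 ('dup'): [-6, -6]
Step 3 ('mul'): [36]
Step 4 ('neg'): [-36]
Step 5 ('dup'): [-36, -36]
Step 6 ('mod'): [0]
Step 7 ('neg'): [0]
Step 8 ('push 0'): [0, 0]
Step 9 ('add'): [0]
Step 10 ('push 10'): [0, 10]
Step 11 ('push 3'): [0, 10, 3]
Step 12 ('push 19'): [0, 10, 3, 19]

Answer: [0, 10, 3, 19]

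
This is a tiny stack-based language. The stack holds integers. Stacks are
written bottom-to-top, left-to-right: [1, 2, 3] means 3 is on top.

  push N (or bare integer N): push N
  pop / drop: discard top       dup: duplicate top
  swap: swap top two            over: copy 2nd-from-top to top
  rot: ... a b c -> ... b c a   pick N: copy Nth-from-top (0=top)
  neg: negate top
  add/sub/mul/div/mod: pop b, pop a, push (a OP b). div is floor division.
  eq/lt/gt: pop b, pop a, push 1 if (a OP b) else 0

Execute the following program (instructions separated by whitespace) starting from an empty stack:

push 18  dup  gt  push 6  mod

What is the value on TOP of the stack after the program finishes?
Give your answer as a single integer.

After 'push 18': [18]
After 'dup': [18, 18]
After 'gt': [0]
After 'push 6': [0, 6]
After 'mod': [0]

Answer: 0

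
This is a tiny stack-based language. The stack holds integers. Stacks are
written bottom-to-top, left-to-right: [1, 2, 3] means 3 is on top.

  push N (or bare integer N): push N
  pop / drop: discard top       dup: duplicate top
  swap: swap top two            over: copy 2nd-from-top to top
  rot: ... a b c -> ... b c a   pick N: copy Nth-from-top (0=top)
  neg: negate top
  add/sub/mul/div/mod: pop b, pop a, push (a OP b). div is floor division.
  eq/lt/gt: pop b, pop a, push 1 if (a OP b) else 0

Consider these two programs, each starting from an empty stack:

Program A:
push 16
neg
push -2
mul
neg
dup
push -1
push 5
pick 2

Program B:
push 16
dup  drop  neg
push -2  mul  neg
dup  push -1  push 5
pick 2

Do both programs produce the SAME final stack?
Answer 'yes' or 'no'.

Answer: yes

Derivation:
Program A trace:
  After 'push 16': [16]
  After 'neg': [-16]
  After 'push -2': [-16, -2]
  After 'mul': [32]
  After 'neg': [-32]
  After 'dup': [-32, -32]
  After 'push -1': [-32, -32, -1]
  After 'push 5': [-32, -32, -1, 5]
  After 'pick 2': [-32, -32, -1, 5, -32]
Program A final stack: [-32, -32, -1, 5, -32]

Program B trace:
  After 'push 16': [16]
  After 'dup': [16, 16]
  After 'drop': [16]
  After 'neg': [-16]
  After 'push -2': [-16, -2]
  After 'mul': [32]
  After 'neg': [-32]
  After 'dup': [-32, -32]
  After 'push -1': [-32, -32, -1]
  After 'push 5': [-32, -32, -1, 5]
  After 'pick 2': [-32, -32, -1, 5, -32]
Program B final stack: [-32, -32, -1, 5, -32]
Same: yes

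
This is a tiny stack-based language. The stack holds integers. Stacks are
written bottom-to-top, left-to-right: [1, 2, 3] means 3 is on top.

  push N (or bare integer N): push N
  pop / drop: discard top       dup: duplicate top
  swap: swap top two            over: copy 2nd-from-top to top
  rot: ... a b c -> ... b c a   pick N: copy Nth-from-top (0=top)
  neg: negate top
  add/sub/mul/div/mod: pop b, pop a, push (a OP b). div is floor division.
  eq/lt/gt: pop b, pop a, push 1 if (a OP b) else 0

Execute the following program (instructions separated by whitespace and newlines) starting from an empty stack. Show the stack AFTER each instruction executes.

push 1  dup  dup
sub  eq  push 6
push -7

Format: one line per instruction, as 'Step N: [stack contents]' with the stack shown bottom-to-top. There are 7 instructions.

Step 1: [1]
Step 2: [1, 1]
Step 3: [1, 1, 1]
Step 4: [1, 0]
Step 5: [0]
Step 6: [0, 6]
Step 7: [0, 6, -7]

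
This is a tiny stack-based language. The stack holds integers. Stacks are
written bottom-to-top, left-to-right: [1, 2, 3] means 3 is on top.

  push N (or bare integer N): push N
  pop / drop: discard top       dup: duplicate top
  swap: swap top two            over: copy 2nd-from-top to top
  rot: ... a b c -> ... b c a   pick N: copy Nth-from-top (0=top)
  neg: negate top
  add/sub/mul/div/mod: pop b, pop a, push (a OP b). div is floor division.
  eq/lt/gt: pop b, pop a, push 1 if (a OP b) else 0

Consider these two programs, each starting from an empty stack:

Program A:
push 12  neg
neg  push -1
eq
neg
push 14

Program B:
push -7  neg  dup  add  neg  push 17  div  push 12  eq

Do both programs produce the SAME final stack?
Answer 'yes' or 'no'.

Program A trace:
  After 'push 12': [12]
  After 'neg': [-12]
  After 'neg': [12]
  After 'push -1': [12, -1]
  After 'eq': [0]
  After 'neg': [0]
  After 'push 14': [0, 14]
Program A final stack: [0, 14]

Program B trace:
  After 'push -7': [-7]
  After 'neg': [7]
  After 'dup': [7, 7]
  After 'add': [14]
  After 'neg': [-14]
  After 'push 17': [-14, 17]
  After 'div': [-1]
  After 'push 12': [-1, 12]
  After 'eq': [0]
Program B final stack: [0]
Same: no

Answer: no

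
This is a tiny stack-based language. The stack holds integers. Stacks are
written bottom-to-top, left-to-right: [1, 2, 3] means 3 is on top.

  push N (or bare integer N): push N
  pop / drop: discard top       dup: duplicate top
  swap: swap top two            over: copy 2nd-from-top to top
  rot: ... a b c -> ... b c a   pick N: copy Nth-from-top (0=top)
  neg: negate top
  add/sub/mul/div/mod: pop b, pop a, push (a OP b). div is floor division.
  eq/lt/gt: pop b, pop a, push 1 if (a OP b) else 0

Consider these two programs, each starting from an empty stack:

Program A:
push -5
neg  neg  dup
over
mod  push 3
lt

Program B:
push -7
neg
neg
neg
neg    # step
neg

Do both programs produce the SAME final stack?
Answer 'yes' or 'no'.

Answer: no

Derivation:
Program A trace:
  After 'push -5': [-5]
  After 'neg': [5]
  After 'neg': [-5]
  After 'dup': [-5, -5]
  After 'over': [-5, -5, -5]
  After 'mod': [-5, 0]
  After 'push 3': [-5, 0, 3]
  After 'lt': [-5, 1]
Program A final stack: [-5, 1]

Program B trace:
  After 'push -7': [-7]
  After 'neg': [7]
  After 'neg': [-7]
  After 'neg': [7]
  After 'neg': [-7]
  After 'neg': [7]
Program B final stack: [7]
Same: no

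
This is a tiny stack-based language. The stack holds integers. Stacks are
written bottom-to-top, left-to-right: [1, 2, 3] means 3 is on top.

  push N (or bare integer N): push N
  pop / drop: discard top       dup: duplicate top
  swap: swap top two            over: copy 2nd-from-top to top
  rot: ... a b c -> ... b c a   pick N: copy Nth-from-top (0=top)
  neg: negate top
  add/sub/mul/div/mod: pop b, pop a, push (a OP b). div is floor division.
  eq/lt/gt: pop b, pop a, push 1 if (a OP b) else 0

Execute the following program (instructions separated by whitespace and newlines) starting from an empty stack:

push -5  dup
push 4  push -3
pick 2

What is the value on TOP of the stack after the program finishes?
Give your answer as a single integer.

After 'push -5': [-5]
After 'dup': [-5, -5]
After 'push 4': [-5, -5, 4]
After 'push -3': [-5, -5, 4, -3]
After 'pick 2': [-5, -5, 4, -3, -5]

Answer: -5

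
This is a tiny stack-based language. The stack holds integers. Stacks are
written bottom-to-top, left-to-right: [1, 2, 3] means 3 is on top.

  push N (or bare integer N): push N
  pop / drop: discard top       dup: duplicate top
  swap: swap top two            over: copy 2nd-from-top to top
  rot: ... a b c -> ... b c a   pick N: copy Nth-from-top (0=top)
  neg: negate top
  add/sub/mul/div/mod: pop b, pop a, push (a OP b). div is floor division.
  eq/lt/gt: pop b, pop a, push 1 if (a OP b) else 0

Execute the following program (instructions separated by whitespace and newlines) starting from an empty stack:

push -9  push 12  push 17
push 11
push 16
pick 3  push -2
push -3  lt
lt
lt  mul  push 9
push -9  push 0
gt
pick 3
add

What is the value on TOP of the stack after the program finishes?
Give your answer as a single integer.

Answer: 17

Derivation:
After 'push -9': [-9]
After 'push 12': [-9, 12]
After 'push 17': [-9, 12, 17]
After 'push 11': [-9, 12, 17, 11]
After 'push 16': [-9, 12, 17, 11, 16]
After 'pick 3': [-9, 12, 17, 11, 16, 12]
After 'push -2': [-9, 12, 17, 11, 16, 12, -2]
After 'push -3': [-9, 12, 17, 11, 16, 12, -2, -3]
After 'lt': [-9, 12, 17, 11, 16, 12, 0]
After 'lt': [-9, 12, 17, 11, 16, 0]
After 'lt': [-9, 12, 17, 11, 0]
After 'mul': [-9, 12, 17, 0]
After 'push 9': [-9, 12, 17, 0, 9]
After 'push -9': [-9, 12, 17, 0, 9, -9]
After 'push 0': [-9, 12, 17, 0, 9, -9, 0]
After 'gt': [-9, 12, 17, 0, 9, 0]
After 'pick 3': [-9, 12, 17, 0, 9, 0, 17]
After 'add': [-9, 12, 17, 0, 9, 17]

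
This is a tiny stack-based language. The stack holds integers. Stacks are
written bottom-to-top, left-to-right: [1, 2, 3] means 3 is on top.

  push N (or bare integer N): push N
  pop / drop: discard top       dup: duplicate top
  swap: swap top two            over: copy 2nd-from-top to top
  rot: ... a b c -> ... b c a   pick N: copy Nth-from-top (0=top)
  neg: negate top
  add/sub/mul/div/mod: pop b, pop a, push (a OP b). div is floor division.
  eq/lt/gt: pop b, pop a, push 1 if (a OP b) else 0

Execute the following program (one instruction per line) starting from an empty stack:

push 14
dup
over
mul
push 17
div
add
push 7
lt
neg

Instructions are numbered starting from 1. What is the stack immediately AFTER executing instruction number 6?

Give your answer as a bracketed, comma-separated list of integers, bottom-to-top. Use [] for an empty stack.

Answer: [14, 11]

Derivation:
Step 1 ('push 14'): [14]
Step 2 ('dup'): [14, 14]
Step 3 ('over'): [14, 14, 14]
Step 4 ('mul'): [14, 196]
Step 5 ('push 17'): [14, 196, 17]
Step 6 ('div'): [14, 11]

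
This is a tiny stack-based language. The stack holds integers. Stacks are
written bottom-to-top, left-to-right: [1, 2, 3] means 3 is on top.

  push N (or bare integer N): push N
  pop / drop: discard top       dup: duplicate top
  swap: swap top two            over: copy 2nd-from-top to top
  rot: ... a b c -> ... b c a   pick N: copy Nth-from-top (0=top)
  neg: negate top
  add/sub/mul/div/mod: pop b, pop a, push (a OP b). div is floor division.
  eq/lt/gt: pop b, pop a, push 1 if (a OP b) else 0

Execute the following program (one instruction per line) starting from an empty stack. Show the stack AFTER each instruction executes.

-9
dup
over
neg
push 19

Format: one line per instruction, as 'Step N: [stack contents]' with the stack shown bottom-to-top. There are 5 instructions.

Step 1: [-9]
Step 2: [-9, -9]
Step 3: [-9, -9, -9]
Step 4: [-9, -9, 9]
Step 5: [-9, -9, 9, 19]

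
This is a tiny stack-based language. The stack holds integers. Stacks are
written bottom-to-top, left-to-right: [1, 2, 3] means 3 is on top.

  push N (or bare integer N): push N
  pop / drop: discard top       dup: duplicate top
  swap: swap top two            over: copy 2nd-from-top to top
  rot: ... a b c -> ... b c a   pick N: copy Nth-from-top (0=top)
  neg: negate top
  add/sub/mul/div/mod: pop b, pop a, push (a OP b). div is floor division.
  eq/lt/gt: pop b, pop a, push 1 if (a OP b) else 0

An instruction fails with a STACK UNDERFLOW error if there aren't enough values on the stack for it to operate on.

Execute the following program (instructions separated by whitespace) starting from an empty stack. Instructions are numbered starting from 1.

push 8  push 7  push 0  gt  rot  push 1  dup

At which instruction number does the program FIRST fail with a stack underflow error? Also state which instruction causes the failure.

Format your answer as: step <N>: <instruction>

Step 1 ('push 8'): stack = [8], depth = 1
Step 2 ('push 7'): stack = [8, 7], depth = 2
Step 3 ('push 0'): stack = [8, 7, 0], depth = 3
Step 4 ('gt'): stack = [8, 1], depth = 2
Step 5 ('rot'): needs 3 value(s) but depth is 2 — STACK UNDERFLOW

Answer: step 5: rot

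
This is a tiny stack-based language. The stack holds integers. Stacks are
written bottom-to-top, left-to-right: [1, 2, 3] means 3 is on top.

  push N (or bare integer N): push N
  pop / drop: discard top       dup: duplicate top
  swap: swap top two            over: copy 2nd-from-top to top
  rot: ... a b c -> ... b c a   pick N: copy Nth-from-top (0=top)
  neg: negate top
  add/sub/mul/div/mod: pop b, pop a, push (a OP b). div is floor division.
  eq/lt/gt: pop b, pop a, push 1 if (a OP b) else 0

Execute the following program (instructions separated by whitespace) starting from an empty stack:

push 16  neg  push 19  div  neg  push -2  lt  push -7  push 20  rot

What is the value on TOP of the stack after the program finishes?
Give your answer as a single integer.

Answer: 0

Derivation:
After 'push 16': [16]
After 'neg': [-16]
After 'push 19': [-16, 19]
After 'div': [-1]
After 'neg': [1]
After 'push -2': [1, -2]
After 'lt': [0]
After 'push -7': [0, -7]
After 'push 20': [0, -7, 20]
After 'rot': [-7, 20, 0]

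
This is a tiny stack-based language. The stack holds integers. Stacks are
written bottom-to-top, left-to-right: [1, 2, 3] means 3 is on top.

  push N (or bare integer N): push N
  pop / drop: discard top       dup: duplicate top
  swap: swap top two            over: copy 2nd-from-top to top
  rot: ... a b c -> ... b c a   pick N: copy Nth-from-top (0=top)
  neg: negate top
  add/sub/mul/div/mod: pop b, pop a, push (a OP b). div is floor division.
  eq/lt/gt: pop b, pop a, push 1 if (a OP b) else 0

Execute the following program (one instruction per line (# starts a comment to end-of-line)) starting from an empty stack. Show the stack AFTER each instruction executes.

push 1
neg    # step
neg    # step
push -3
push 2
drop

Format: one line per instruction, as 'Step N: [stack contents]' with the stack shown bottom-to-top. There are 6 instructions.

Step 1: [1]
Step 2: [-1]
Step 3: [1]
Step 4: [1, -3]
Step 5: [1, -3, 2]
Step 6: [1, -3]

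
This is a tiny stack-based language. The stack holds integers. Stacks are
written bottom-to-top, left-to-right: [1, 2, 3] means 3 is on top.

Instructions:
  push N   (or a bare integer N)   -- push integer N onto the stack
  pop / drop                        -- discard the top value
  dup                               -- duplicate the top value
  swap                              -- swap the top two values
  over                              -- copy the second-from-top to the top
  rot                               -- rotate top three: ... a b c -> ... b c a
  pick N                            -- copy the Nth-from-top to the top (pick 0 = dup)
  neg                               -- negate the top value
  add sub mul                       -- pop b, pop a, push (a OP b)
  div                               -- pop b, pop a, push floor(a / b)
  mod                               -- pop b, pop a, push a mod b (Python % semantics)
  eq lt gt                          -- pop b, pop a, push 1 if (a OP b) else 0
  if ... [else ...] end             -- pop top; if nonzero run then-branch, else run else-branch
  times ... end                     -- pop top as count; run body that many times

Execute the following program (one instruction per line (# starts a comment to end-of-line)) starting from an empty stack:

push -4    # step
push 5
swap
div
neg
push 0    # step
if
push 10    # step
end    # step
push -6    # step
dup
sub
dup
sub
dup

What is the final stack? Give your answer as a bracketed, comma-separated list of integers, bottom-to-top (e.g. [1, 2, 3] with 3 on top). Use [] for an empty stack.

Answer: [2, 0, 0]

Derivation:
After 'push -4': [-4]
After 'push 5': [-4, 5]
After 'swap': [5, -4]
After 'div': [-2]
After 'neg': [2]
After 'push 0': [2, 0]
After 'if': [2]
After 'push -6': [2, -6]
After 'dup': [2, -6, -6]
After 'sub': [2, 0]
After 'dup': [2, 0, 0]
After 'sub': [2, 0]
After 'dup': [2, 0, 0]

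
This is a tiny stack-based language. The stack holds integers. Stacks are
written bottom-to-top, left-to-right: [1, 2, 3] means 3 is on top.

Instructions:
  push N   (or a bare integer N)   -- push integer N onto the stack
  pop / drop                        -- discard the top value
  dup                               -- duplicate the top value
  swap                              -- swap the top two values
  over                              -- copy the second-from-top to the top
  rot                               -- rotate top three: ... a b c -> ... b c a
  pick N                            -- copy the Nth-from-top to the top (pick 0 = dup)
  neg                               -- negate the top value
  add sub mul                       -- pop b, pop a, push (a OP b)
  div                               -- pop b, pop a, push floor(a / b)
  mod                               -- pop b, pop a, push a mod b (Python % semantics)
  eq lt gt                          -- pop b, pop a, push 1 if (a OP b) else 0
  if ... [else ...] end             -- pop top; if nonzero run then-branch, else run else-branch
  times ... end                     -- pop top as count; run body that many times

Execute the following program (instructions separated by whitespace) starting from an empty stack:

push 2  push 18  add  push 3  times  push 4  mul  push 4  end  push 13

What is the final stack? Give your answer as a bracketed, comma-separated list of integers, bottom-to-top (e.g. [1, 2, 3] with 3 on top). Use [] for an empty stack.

Answer: [80, 16, 16, 4, 13]

Derivation:
After 'push 2': [2]
After 'push 18': [2, 18]
After 'add': [20]
After 'push 3': [20, 3]
After 'times': [20]
After 'push 4': [20, 4]
After 'mul': [80]
After 'push 4': [80, 4]
After 'push 4': [80, 4, 4]
After 'mul': [80, 16]
After 'push 4': [80, 16, 4]
After 'push 4': [80, 16, 4, 4]
After 'mul': [80, 16, 16]
After 'push 4': [80, 16, 16, 4]
After 'push 13': [80, 16, 16, 4, 13]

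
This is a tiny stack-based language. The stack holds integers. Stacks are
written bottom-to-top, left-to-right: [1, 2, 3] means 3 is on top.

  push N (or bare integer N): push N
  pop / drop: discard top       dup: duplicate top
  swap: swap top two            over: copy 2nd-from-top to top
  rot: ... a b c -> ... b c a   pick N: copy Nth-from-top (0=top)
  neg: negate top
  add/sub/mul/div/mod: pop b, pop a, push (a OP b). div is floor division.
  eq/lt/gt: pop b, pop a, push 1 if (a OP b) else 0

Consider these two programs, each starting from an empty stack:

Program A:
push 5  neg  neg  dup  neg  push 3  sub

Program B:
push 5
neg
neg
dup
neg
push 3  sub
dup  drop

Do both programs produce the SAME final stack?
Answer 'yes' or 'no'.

Answer: yes

Derivation:
Program A trace:
  After 'push 5': [5]
  After 'neg': [-5]
  After 'neg': [5]
  After 'dup': [5, 5]
  After 'neg': [5, -5]
  After 'push 3': [5, -5, 3]
  After 'sub': [5, -8]
Program A final stack: [5, -8]

Program B trace:
  After 'push 5': [5]
  After 'neg': [-5]
  After 'neg': [5]
  After 'dup': [5, 5]
  After 'neg': [5, -5]
  After 'push 3': [5, -5, 3]
  After 'sub': [5, -8]
  After 'dup': [5, -8, -8]
  After 'drop': [5, -8]
Program B final stack: [5, -8]
Same: yes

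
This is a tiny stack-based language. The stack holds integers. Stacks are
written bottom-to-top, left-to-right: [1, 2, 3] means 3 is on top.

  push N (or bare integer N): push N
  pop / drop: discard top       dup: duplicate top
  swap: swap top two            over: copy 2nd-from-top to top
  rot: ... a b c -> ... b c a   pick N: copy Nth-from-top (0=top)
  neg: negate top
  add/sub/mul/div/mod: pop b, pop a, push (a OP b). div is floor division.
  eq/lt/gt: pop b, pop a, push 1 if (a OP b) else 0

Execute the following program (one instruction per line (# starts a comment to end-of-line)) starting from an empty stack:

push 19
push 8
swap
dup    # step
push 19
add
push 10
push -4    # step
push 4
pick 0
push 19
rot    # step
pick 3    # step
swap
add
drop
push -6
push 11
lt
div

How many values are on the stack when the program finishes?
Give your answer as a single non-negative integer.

After 'push 19': stack = [19] (depth 1)
After 'push 8': stack = [19, 8] (depth 2)
After 'swap': stack = [8, 19] (depth 2)
After 'dup': stack = [8, 19, 19] (depth 3)
After 'push 19': stack = [8, 19, 19, 19] (depth 4)
After 'add': stack = [8, 19, 38] (depth 3)
After 'push 10': stack = [8, 19, 38, 10] (depth 4)
After 'push -4': stack = [8, 19, 38, 10, -4] (depth 5)
After 'push 4': stack = [8, 19, 38, 10, -4, 4] (depth 6)
After 'pick 0': stack = [8, 19, 38, 10, -4, 4, 4] (depth 7)
After 'push 19': stack = [8, 19, 38, 10, -4, 4, 4, 19] (depth 8)
After 'rot': stack = [8, 19, 38, 10, -4, 4, 19, 4] (depth 8)
After 'pick 3': stack = [8, 19, 38, 10, -4, 4, 19, 4, -4] (depth 9)
After 'swap': stack = [8, 19, 38, 10, -4, 4, 19, -4, 4] (depth 9)
After 'add': stack = [8, 19, 38, 10, -4, 4, 19, 0] (depth 8)
After 'drop': stack = [8, 19, 38, 10, -4, 4, 19] (depth 7)
After 'push -6': stack = [8, 19, 38, 10, -4, 4, 19, -6] (depth 8)
After 'push 11': stack = [8, 19, 38, 10, -4, 4, 19, -6, 11] (depth 9)
After 'lt': stack = [8, 19, 38, 10, -4, 4, 19, 1] (depth 8)
After 'div': stack = [8, 19, 38, 10, -4, 4, 19] (depth 7)

Answer: 7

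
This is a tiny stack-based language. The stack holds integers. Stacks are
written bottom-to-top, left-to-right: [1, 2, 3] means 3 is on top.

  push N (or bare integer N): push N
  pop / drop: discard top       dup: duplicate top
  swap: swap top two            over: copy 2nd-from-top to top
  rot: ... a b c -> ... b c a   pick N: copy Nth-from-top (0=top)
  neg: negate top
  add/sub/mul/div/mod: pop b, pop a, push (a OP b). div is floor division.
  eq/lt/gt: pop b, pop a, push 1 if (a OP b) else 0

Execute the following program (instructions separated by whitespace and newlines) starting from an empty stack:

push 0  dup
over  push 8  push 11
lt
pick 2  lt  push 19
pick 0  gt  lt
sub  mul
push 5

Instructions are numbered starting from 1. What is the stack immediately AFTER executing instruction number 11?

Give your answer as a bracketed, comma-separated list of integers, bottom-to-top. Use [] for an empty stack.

Answer: [0, 0, 0, 0, 0]

Derivation:
Step 1 ('push 0'): [0]
Step 2 ('dup'): [0, 0]
Step 3 ('over'): [0, 0, 0]
Step 4 ('push 8'): [0, 0, 0, 8]
Step 5 ('push 11'): [0, 0, 0, 8, 11]
Step 6 ('lt'): [0, 0, 0, 1]
Step 7 ('pick 2'): [0, 0, 0, 1, 0]
Step 8 ('lt'): [0, 0, 0, 0]
Step 9 ('push 19'): [0, 0, 0, 0, 19]
Step 10 ('pick 0'): [0, 0, 0, 0, 19, 19]
Step 11 ('gt'): [0, 0, 0, 0, 0]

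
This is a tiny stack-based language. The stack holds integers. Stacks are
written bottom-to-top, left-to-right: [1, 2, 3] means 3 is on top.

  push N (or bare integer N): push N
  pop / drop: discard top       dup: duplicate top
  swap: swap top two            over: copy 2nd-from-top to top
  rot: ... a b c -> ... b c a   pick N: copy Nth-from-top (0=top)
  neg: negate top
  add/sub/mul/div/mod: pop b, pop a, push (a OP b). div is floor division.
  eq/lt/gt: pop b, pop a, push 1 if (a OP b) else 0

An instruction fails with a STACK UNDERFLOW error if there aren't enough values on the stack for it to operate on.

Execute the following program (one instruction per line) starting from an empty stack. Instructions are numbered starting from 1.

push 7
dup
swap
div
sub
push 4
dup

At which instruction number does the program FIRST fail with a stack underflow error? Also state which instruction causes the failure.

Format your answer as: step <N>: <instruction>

Step 1 ('push 7'): stack = [7], depth = 1
Step 2 ('dup'): stack = [7, 7], depth = 2
Step 3 ('swap'): stack = [7, 7], depth = 2
Step 4 ('div'): stack = [1], depth = 1
Step 5 ('sub'): needs 2 value(s) but depth is 1 — STACK UNDERFLOW

Answer: step 5: sub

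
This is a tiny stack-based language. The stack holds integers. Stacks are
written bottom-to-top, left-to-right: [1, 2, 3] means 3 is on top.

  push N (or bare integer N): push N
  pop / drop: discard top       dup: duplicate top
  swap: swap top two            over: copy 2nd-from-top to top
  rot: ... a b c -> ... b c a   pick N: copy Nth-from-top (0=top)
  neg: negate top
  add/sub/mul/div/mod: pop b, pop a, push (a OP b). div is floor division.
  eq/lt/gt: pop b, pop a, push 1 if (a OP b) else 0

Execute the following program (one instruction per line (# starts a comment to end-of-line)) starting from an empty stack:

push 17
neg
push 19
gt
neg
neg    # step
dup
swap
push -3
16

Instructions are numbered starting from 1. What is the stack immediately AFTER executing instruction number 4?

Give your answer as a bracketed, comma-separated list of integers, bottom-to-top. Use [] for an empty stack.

Answer: [0]

Derivation:
Step 1 ('push 17'): [17]
Step 2 ('neg'): [-17]
Step 3 ('push 19'): [-17, 19]
Step 4 ('gt'): [0]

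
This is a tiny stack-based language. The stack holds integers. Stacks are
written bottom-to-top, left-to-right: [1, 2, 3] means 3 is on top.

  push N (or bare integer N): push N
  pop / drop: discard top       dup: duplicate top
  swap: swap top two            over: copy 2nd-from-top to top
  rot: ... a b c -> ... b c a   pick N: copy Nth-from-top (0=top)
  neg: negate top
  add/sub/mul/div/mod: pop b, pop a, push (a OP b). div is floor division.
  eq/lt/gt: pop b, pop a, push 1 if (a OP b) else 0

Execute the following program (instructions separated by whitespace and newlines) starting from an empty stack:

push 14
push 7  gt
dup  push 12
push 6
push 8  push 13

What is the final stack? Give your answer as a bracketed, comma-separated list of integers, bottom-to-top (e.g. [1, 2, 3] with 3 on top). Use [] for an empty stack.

After 'push 14': [14]
After 'push 7': [14, 7]
After 'gt': [1]
After 'dup': [1, 1]
After 'push 12': [1, 1, 12]
After 'push 6': [1, 1, 12, 6]
After 'push 8': [1, 1, 12, 6, 8]
After 'push 13': [1, 1, 12, 6, 8, 13]

Answer: [1, 1, 12, 6, 8, 13]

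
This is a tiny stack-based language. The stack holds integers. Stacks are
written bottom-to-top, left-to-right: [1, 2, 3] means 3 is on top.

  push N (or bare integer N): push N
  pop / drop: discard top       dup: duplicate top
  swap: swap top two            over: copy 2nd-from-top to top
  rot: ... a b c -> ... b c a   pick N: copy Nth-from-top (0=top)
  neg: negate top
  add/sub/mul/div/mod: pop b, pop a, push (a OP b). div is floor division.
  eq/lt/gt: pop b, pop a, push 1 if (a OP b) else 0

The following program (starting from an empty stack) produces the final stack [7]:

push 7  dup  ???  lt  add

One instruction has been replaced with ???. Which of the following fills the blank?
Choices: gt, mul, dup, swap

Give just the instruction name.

Answer: dup

Derivation:
Stack before ???: [7, 7]
Stack after ???:  [7, 7, 7]
Checking each choice:
  gt: stack underflow (need 2, have 1)
  mul: stack underflow (need 2, have 1)
  dup: MATCH
  swap: stack underflow (need 2, have 1)


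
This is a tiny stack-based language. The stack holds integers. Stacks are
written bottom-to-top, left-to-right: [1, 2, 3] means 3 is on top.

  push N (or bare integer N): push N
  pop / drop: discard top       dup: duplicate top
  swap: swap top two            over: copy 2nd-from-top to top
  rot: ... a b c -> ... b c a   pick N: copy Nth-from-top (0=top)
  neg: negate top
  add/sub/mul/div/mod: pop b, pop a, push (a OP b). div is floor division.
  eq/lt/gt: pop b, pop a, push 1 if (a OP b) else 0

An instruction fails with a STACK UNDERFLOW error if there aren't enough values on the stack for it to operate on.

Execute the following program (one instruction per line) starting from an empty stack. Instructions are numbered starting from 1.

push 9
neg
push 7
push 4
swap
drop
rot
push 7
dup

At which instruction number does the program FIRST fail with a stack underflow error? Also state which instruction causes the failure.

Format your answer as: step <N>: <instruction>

Step 1 ('push 9'): stack = [9], depth = 1
Step 2 ('neg'): stack = [-9], depth = 1
Step 3 ('push 7'): stack = [-9, 7], depth = 2
Step 4 ('push 4'): stack = [-9, 7, 4], depth = 3
Step 5 ('swap'): stack = [-9, 4, 7], depth = 3
Step 6 ('drop'): stack = [-9, 4], depth = 2
Step 7 ('rot'): needs 3 value(s) but depth is 2 — STACK UNDERFLOW

Answer: step 7: rot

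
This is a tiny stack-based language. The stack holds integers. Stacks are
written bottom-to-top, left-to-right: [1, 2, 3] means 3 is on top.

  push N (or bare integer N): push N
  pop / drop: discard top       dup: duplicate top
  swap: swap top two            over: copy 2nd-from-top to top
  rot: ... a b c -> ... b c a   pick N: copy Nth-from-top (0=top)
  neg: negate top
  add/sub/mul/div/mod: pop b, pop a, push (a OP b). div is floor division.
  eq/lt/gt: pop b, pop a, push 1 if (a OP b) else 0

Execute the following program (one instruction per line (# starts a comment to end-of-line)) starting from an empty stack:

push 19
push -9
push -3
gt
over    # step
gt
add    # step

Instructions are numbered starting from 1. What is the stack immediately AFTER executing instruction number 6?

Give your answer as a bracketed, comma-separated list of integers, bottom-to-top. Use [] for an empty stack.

Answer: [19, 0]

Derivation:
Step 1 ('push 19'): [19]
Step 2 ('push -9'): [19, -9]
Step 3 ('push -3'): [19, -9, -3]
Step 4 ('gt'): [19, 0]
Step 5 ('over'): [19, 0, 19]
Step 6 ('gt'): [19, 0]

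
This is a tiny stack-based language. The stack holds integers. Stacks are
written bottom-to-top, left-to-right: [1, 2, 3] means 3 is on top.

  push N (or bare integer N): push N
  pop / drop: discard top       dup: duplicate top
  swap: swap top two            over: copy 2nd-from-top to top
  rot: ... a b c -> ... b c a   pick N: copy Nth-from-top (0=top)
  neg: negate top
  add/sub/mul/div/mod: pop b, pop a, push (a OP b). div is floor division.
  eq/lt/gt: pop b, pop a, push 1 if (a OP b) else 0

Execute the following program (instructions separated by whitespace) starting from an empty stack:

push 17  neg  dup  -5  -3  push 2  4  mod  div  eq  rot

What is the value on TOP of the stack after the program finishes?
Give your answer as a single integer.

After 'push 17': [17]
After 'neg': [-17]
After 'dup': [-17, -17]
After 'push -5': [-17, -17, -5]
After 'push -3': [-17, -17, -5, -3]
After 'push 2': [-17, -17, -5, -3, 2]
After 'push 4': [-17, -17, -5, -3, 2, 4]
After 'mod': [-17, -17, -5, -3, 2]
After 'div': [-17, -17, -5, -2]
After 'eq': [-17, -17, 0]
After 'rot': [-17, 0, -17]

Answer: -17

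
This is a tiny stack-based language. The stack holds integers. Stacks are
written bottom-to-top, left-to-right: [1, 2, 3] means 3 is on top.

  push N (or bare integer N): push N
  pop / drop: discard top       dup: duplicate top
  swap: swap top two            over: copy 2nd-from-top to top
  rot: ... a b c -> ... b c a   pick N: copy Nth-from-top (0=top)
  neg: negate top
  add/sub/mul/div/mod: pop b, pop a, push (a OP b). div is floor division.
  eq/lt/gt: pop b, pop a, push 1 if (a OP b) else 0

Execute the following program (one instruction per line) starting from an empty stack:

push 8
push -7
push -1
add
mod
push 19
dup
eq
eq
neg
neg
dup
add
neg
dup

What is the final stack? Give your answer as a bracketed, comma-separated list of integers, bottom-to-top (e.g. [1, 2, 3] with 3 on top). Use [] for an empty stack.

Answer: [0, 0]

Derivation:
After 'push 8': [8]
After 'push -7': [8, -7]
After 'push -1': [8, -7, -1]
After 'add': [8, -8]
After 'mod': [0]
After 'push 19': [0, 19]
After 'dup': [0, 19, 19]
After 'eq': [0, 1]
After 'eq': [0]
After 'neg': [0]
After 'neg': [0]
After 'dup': [0, 0]
After 'add': [0]
After 'neg': [0]
After 'dup': [0, 0]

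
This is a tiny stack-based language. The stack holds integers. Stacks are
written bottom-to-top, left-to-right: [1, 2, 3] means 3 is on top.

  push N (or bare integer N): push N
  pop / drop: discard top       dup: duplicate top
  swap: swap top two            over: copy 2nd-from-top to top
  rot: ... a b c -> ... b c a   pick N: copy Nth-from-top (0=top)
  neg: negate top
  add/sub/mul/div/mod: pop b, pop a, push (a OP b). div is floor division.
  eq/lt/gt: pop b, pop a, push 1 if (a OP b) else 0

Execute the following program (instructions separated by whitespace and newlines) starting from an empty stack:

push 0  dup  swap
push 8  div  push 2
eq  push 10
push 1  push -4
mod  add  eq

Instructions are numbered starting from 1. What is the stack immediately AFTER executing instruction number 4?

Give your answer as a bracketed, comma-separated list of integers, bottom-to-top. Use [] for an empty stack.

Step 1 ('push 0'): [0]
Step 2 ('dup'): [0, 0]
Step 3 ('swap'): [0, 0]
Step 4 ('push 8'): [0, 0, 8]

Answer: [0, 0, 8]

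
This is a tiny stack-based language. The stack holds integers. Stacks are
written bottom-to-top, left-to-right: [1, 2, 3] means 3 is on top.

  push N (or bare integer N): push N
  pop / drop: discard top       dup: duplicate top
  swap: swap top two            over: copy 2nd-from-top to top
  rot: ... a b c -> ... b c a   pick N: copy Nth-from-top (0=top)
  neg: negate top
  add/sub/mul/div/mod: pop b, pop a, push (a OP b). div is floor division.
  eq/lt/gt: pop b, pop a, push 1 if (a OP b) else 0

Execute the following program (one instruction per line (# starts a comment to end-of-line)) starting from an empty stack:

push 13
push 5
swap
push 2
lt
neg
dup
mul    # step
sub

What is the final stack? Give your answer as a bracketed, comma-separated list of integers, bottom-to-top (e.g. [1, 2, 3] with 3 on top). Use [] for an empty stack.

After 'push 13': [13]
After 'push 5': [13, 5]
After 'swap': [5, 13]
After 'push 2': [5, 13, 2]
After 'lt': [5, 0]
After 'neg': [5, 0]
After 'dup': [5, 0, 0]
After 'mul': [5, 0]
After 'sub': [5]

Answer: [5]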